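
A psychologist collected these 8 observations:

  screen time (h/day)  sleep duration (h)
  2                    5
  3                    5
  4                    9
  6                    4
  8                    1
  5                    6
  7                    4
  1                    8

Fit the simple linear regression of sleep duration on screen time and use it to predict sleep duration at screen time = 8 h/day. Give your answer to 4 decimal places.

n = 8, Σx = 36, Σy = 42, Σxy = 159, Σx² = 204
Sxx = Σx² − (Σx)²/n = 204 − 162 = 42
Sxy = Σxy − (Σx)(Σy)/n = 159 − 189 = -30
b = Sxy/Sxx = -30/42 = -0.714286
a = ȳ − b·x̄ = 5.25 − (-0.714286)·4.5 = 8.464286
ŷ(8) = a + b·8 = 8.464286 + (-0.714286)·8 = 2.75

2.7500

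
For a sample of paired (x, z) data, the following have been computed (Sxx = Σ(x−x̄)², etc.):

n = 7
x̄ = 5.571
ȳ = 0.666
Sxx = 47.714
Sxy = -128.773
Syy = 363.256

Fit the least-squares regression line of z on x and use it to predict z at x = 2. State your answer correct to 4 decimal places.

b = Sxy/Sxx = -128.773/47.714 = -2.698851
a = ȳ − b·x̄ = 0.666 − (-2.698851)·5.571 = 15.701302
ŷ(2) = a + b·2 = 15.701302 + (-2.698851)·2 = 10.303599

10.3036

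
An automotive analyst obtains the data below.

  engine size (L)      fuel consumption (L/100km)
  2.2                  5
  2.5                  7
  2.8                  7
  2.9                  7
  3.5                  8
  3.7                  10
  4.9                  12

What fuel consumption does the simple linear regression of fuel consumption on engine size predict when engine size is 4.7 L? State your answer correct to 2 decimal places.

11.65

n = 7, Σx = 22.5, Σy = 56, Σxy = 192.2, Σx² = 77.29
Sxx = Σx² − (Σx)²/n = 77.29 − 72.321429 = 4.968571
Sxy = Σxy − (Σx)(Σy)/n = 192.2 − 180 = 12.2
b = Sxy/Sxx = 12.2/4.968571 = 2.455434
a = ȳ − b·x̄ = 8 − 2.455434·3.214286 = 0.107533
ŷ(4.7) = a + b·4.7 = 0.107533 + 2.455434·4.7 = 11.648074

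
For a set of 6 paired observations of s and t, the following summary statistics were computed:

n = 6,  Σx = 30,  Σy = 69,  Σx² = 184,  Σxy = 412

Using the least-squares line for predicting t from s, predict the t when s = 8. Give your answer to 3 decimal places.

Sxx = Σx² − (Σx)²/n = 184 − 150 = 34
Sxy = Σxy − (Σx)(Σy)/n = 412 − 345 = 67
b = Sxy/Sxx = 67/34 = 1.970588
a = ȳ − b·x̄ = 11.5 − 1.970588·5 = 1.647059
ŷ(8) = a + b·8 = 1.647059 + 1.970588·8 = 17.411765

17.412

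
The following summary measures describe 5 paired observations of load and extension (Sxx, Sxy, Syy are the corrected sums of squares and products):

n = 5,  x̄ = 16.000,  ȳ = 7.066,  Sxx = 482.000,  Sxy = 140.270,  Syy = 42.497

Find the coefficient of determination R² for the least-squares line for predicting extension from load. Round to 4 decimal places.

0.9606

R² = Sxy²/(Sxx·Syy) = (140.27)²/(482·42.497) = 0.960560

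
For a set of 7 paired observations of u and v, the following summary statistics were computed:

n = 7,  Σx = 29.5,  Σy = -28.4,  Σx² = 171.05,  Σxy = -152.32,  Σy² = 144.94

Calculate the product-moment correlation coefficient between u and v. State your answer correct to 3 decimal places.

-0.876

Sxx = Σx² − (Σx)²/n = 171.05 − 124.321429 = 46.728571
Sxy = Σxy − (Σx)(Σy)/n = -152.32 − (-119.685714) = -32.634286
Syy = Σy² − (Σy)²/n = 144.94 − 115.222857 = 29.717143
r = Sxy/√(Sxx·Syy) = -32.634286/√(1388.639633) = -32.634286/37.264455 = -0.875748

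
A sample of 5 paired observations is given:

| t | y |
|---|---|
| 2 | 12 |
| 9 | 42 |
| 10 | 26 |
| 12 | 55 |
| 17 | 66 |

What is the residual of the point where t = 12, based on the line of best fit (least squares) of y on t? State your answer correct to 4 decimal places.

7.4441

n = 5, Σx = 50, Σy = 201, Σxy = 2444, Σx² = 618
Sxx = Σx² − (Σx)²/n = 618 − 500 = 118
Sxy = Σxy − (Σx)(Σy)/n = 2444 − 2010 = 434
b = Sxy/Sxx = 434/118 = 3.677966
a = ȳ − b·x̄ = 40.2 − 3.677966·10 = 3.420339
ŷ(12) = 3.420339 + 3.677966·12 = 47.555932
residual = y − ŷ = 55 − 47.555932 = 7.444068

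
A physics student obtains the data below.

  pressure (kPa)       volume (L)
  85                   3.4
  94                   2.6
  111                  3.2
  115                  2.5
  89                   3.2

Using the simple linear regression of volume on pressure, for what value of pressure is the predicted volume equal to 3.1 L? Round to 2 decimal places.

n = 5, Σx = 494, Σy = 14.9, Σxy = 1460.9, Σx² = 49528
Sxx = Σx² − (Σx)²/n = 49528 − 48807.2 = 720.8
Sxy = Σxy − (Σx)(Σy)/n = 1460.9 − 1472.12 = -11.22
b = Sxy/Sxx = -11.22/720.8 = -0.015566
a = ȳ − b·x̄ = 2.98 − (-0.015566)·98.8 = 4.517925
Set a + b·x = 3.1: x = (3.1 − 4.517925) / (-0.015566) = 91.090909

91.09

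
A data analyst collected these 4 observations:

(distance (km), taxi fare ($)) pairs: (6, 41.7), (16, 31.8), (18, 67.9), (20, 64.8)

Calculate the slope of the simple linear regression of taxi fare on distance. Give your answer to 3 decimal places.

1.588

n = 4, Σx = 60, Σy = 206.2, Σxy = 3277.2, Σx² = 1016
Sxx = Σx² − (Σx)²/n = 1016 − 900 = 116
Sxy = Σxy − (Σx)(Σy)/n = 3277.2 − 3093 = 184.2
b = Sxy/Sxx = 184.2/116 = 1.587931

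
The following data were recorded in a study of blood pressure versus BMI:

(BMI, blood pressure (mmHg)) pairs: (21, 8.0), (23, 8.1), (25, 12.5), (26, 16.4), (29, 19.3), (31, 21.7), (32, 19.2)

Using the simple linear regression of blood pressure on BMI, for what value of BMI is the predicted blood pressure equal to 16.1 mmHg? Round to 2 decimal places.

27.55

n = 7, Σx = 187, Σy = 105.2, Σxy = 2940, Σx² = 5097
Sxx = Σx² − (Σx)²/n = 5097 − 4995.571429 = 101.428571
Sxy = Σxy − (Σx)(Σy)/n = 2940 − 2810.342857 = 129.657143
b = Sxy/Sxx = 129.657143/101.428571 = 1.278310
a = ȳ − b·x̄ = 15.028571 − 1.278310·26.714286 = -19.120563
Set a + b·x = 16.1: x = (16.1 − (-19.120563)) / 1.278310 = 27.552446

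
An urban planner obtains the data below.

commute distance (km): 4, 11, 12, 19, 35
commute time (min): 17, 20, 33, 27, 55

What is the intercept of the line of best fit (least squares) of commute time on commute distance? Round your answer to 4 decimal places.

n = 5, Σx = 81, Σy = 152, Σxy = 3122, Σx² = 1867
Sxx = Σx² − (Σx)²/n = 1867 − 1312.2 = 554.8
Sxy = Σxy − (Σx)(Σy)/n = 3122 − 2462.4 = 659.6
b = Sxy/Sxx = 659.6/554.8 = 1.188897
a = ȳ − b·x̄ = 30.4 − 1.188897·16.2 = 11.139870

11.1399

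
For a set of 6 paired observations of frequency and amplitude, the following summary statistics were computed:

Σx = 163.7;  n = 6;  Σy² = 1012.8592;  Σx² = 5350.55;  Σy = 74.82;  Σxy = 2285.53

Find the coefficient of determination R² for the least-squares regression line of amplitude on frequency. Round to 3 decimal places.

Sxx = Σx² − (Σx)²/n = 5350.55 − 4466.281667 = 884.268333
Sxy = Σxy − (Σx)(Σy)/n = 2285.53 − 2041.339 = 244.191
Syy = Σy² − (Σy)²/n = 1012.8592 − 933.0054 = 79.8538
R² = Sxy²/(Sxx·Syy) = (244.191)²/(884.268333·79.8538) = 0.844461

0.844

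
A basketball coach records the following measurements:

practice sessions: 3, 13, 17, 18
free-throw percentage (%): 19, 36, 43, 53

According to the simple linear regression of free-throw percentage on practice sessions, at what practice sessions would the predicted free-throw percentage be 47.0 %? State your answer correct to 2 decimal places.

17.32

n = 4, Σx = 51, Σy = 151, Σxy = 2210, Σx² = 791
Sxx = Σx² − (Σx)²/n = 791 − 650.25 = 140.75
Sxy = Σxy − (Σx)(Σy)/n = 2210 − 1925.25 = 284.75
b = Sxy/Sxx = 284.75/140.75 = 2.023091
a = ȳ − b·x̄ = 37.75 − 2.023091·12.75 = 11.955595
Set a + b·x = 47.0: x = (47.0 − 11.955595) / 2.023091 = 17.322212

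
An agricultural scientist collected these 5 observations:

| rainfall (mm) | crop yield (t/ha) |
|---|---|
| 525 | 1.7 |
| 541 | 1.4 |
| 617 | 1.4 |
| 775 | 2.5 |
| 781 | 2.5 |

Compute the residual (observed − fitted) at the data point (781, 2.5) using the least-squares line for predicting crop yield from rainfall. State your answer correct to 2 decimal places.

0.06

n = 5, Σx = 3239, Σy = 9.5, Σxy = 6403.7, Σx² = 2159581
Sxx = Σx² − (Σx)²/n = 2159581 − 2098224.2 = 61356.8
Sxy = Σxy − (Σx)(Σy)/n = 6403.7 − 6154.1 = 249.6
b = Sxy/Sxx = 249.6/61356.8 = 0.004068
a = ȳ − b·x̄ = 1.9 − 0.004068·647.8 = -0.735256
ŷ(781) = -0.735256 + 0.004068·781 = 2.441859
residual = y − ŷ = 2.5 − 2.441859 = 0.058141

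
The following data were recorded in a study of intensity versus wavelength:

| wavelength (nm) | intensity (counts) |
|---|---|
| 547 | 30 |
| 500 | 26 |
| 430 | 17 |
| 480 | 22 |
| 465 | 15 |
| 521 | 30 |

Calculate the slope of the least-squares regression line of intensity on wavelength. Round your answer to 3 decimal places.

n = 6, Σx = 2943, Σy = 140, Σxy = 69885, Σx² = 1452175
Sxx = Σx² − (Σx)²/n = 1452175 − 1443541.5 = 8633.5
Sxy = Σxy − (Σx)(Σy)/n = 69885 − 68670 = 1215
b = Sxy/Sxx = 1215/8633.5 = 0.140731

0.141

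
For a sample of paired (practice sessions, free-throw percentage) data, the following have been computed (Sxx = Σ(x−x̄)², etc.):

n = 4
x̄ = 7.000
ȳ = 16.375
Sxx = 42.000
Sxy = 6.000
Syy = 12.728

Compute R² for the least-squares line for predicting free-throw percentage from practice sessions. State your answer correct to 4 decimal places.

R² = Sxy²/(Sxx·Syy) = (6)²/(42·12.728) = 0.067343

0.0673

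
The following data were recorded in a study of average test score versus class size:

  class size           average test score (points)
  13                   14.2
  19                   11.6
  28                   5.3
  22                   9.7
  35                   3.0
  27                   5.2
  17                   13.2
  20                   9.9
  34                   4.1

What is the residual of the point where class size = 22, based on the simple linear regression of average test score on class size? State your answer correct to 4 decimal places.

0.2238

n = 9, Σx = 215, Σy = 76.2, Σxy = 1574, Σx² = 5597
Sxx = Σx² − (Σx)²/n = 5597 − 5136.111111 = 460.888889
Sxy = Σxy − (Σx)(Σy)/n = 1574 − 1820.333333 = -246.333333
b = Sxy/Sxx = -246.333333/460.888889 = -0.534474
a = ȳ − b·x̄ = 8.466667 − (-0.534474)·23.888889 = 21.234667
ŷ(22) = 21.234667 + (-0.534474)·22 = 9.476230
residual = y − ŷ = 9.7 − 9.476230 = 0.223770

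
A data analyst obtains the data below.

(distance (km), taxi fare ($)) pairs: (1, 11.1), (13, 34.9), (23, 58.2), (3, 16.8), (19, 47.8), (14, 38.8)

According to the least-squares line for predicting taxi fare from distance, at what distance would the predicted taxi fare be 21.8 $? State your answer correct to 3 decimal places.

n = 6, Σx = 73, Σy = 207.6, Σxy = 3305.2, Σx² = 1265
Sxx = Σx² − (Σx)²/n = 1265 − 888.166667 = 376.833333
Sxy = Σxy − (Σx)(Σy)/n = 3305.2 − 2525.8 = 779.4
b = Sxy/Sxx = 779.4/376.833333 = 2.068288
a = ȳ − b·x̄ = 34.6 − 2.068288·12.166667 = 9.435825
Set a + b·x = 21.8: x = (21.8 − 9.435825) / 2.068288 = 5.977975

5.978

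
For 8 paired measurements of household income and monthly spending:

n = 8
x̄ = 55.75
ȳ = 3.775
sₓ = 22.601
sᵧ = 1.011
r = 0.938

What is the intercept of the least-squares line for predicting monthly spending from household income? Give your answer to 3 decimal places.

1.436

b = r · sᵧ/sₓ = 0.938 · 1.011/22.601 = 0.041959
a = ȳ − b·x̄ = 3.775 − 0.041959·55.75 = 1.435779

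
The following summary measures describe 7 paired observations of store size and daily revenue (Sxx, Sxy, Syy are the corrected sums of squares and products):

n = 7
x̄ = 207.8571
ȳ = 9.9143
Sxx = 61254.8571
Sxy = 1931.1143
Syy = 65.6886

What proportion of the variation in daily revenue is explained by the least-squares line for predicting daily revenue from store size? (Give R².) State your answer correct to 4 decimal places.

R² = Sxy²/(Sxx·Syy) = (1931.1143)²/(61254.8571·65.6886) = 0.926799

0.9268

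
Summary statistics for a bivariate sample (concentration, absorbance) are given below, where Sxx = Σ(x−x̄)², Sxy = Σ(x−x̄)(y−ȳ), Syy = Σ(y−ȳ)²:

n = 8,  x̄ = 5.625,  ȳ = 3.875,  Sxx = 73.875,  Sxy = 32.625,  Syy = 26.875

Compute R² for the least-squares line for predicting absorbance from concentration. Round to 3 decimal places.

0.536

R² = Sxy²/(Sxx·Syy) = (32.625)²/(73.875·26.875) = 0.536111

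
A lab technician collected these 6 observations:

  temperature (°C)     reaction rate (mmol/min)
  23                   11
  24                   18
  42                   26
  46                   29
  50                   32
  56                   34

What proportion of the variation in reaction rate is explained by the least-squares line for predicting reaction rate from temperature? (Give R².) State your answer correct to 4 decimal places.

n = 6, Σx = 241, Σy = 150, Σxy = 6615, Σx² = 10621, Σy² = 4142
Sxx = Σx² − (Σx)²/n = 10621 − 9680.166667 = 940.833333
Sxy = Σxy − (Σx)(Σy)/n = 6615 − 6025 = 590
Syy = Σy² − (Σy)²/n = 4142 − 3750 = 392
R² = Sxy²/(Sxx·Syy) = (590)²/(940.833333·392) = 0.943855

0.9439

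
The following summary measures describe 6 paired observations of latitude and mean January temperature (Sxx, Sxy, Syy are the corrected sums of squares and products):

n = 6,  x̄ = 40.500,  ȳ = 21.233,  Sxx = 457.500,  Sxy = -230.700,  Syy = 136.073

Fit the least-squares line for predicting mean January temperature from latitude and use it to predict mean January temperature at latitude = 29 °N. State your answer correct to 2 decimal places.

b = Sxy/Sxx = -230.7/457.5 = -0.504262
a = ȳ − b·x̄ = 21.233 − (-0.504262)·40.5 = 41.655623
ŷ(29) = a + b·29 = 41.655623 + (-0.504262)·29 = 27.032016

27.03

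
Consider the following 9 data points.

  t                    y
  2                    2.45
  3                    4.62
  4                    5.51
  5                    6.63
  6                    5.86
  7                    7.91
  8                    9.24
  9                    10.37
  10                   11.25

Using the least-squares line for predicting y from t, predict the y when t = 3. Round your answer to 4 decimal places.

4.0338

n = 9, Σx = 54, Σy = 63.84, Σxy = 444.23, Σx² = 384
Sxx = Σx² − (Σx)²/n = 384 − 324 = 60
Sxy = Σxy − (Σx)(Σy)/n = 444.23 − 383.04 = 61.19
b = Sxy/Sxx = 61.19/60 = 1.019833
a = ȳ − b·x̄ = 7.093333 − 1.019833·6 = 0.974333
ŷ(3) = a + b·3 = 0.974333 + 1.019833·3 = 4.033833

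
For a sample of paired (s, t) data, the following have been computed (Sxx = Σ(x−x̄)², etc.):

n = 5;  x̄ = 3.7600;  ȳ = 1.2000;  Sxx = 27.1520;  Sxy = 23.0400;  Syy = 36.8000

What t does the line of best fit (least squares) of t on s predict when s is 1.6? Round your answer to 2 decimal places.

b = Sxy/Sxx = 23.04/27.152 = 0.848556
a = ȳ − b·x̄ = 1.2 − 0.848556·3.76 = -1.990572
ŷ(1.6) = a + b·1.6 = -1.990572 + 0.848556·1.6 = -0.632882

-0.63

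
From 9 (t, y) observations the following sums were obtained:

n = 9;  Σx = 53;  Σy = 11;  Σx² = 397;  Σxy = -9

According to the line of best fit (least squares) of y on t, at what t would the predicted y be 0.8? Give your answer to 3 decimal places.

Sxx = Σx² − (Σx)²/n = 397 − 312.111111 = 84.888889
Sxy = Σxy − (Σx)(Σy)/n = -9 − 64.777778 = -73.777778
b = Sxy/Sxx = -73.777778/84.888889 = -0.869110
a = ȳ − b·x̄ = 1.222222 − (-0.869110)·5.888889 = 6.340314
Set a + b·x = 0.8: x = (0.8 − 6.340314) / (-0.869110) = 6.374699

6.375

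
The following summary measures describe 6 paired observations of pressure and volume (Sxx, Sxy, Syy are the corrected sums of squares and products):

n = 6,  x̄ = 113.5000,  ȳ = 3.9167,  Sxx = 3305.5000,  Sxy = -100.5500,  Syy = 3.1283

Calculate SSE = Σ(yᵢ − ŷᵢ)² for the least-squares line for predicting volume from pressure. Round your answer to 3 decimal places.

b = Sxy/Sxx = -100.55/3305.5 = -0.030419
SSE = Syy − b·Sxy = 3.1283 − (-0.030419)·(-100.55) = 0.069670

0.070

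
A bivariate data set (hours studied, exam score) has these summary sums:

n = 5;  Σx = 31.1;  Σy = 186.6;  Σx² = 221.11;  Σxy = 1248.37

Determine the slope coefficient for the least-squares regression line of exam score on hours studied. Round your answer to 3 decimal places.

Sxx = Σx² − (Σx)²/n = 221.11 − 193.442 = 27.668
Sxy = Σxy − (Σx)(Σy)/n = 1248.37 − 1160.652 = 87.718
b = Sxy/Sxx = 87.718/27.668 = 3.170377

3.170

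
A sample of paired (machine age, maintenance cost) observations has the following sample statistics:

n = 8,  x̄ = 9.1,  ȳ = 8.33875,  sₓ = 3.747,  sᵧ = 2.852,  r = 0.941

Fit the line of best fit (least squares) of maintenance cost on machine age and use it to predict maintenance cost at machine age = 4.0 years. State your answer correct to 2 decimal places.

b = r · sᵧ/sₓ = 0.941 · 2.852/3.747 = 0.716235
a = ȳ − b·x̄ = 8.33875 − 0.716235·9.1 = 1.821013
ŷ(4.0) = a + b·4.0 = 1.821013 + 0.716235·4 = 4.685952

4.69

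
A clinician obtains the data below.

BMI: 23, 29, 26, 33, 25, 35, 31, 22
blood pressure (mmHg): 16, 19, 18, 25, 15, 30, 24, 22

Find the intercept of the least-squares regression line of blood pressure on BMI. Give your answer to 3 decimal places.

-2.445

n = 8, Σx = 224, Σy = 169, Σxy = 4865, Σx² = 6430
Sxx = Σx² − (Σx)²/n = 6430 − 6272 = 158
Sxy = Σxy − (Σx)(Σy)/n = 4865 − 4732 = 133
b = Sxy/Sxx = 133/158 = 0.841772
a = ȳ − b·x̄ = 21.125 − 0.841772·28 = -2.444620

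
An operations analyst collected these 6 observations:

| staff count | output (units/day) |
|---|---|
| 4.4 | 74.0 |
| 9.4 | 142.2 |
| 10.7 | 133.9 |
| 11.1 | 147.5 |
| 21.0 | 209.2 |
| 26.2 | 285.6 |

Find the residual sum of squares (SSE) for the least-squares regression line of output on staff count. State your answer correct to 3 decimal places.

873.567

n = 6, Σx = 82.8, Σy = 992.4, Σxy = 16608.18, Σx² = 1472.86, Σy² = 190714.3
Sxx = Σx² − (Σx)²/n = 1472.86 − 1142.64 = 330.22
Sxy = Σxy − (Σx)(Σy)/n = 16608.18 − 13695.12 = 2913.06
Syy = Σy² − (Σy)²/n = 190714.3 − 164142.96 = 26571.34
b = Sxy/Sxx = 2913.06/330.22 = 8.821573
SSE = Syy − b·Sxy = 26571.34 − 8.821573·2913.06 = 873.567110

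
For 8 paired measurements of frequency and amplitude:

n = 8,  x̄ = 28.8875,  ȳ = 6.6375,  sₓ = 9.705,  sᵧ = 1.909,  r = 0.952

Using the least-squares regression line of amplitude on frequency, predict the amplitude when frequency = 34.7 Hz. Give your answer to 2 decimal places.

7.73

b = r · sᵧ/sₓ = 0.952 · 1.909/9.705 = 0.187261
a = ȳ − b·x̄ = 6.6375 − 0.187261·28.8875 = 1.227998
ŷ(34.7) = a + b·34.7 = 1.227998 + 0.187261·34.7 = 7.725955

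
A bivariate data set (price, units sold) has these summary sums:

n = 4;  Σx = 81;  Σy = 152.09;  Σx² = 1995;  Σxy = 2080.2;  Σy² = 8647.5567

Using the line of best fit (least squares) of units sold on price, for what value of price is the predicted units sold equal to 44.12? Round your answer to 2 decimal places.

Sxx = Σx² − (Σx)²/n = 1995 − 1640.25 = 354.75
Sxy = Σxy − (Σx)(Σy)/n = 2080.2 − 3079.8225 = -999.6225
b = Sxy/Sxx = -999.6225/354.75 = -2.817822
a = ȳ − b·x̄ = 38.0225 − (-2.817822)·20.25 = 95.083404
Set a + b·x = 44.12: x = (44.12 − 95.083404) / (-2.817822) = 18.086095

18.09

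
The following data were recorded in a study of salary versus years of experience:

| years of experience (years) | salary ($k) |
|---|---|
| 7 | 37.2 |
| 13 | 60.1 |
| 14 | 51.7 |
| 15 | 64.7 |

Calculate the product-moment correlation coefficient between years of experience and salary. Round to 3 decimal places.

n = 4, Σx = 49, Σy = 213.7, Σxy = 2736, Σx² = 639, Σy² = 11854.83
Sxx = Σx² − (Σx)²/n = 639 − 600.25 = 38.75
Sxy = Σxy − (Σx)(Σy)/n = 2736 − 2617.825 = 118.175
Syy = Σy² − (Σy)²/n = 11854.83 − 11416.9225 = 437.9075
r = Sxy/√(Sxx·Syy) = 118.175/√(16968.915625) = 118.175/130.264790 = 0.907191

0.907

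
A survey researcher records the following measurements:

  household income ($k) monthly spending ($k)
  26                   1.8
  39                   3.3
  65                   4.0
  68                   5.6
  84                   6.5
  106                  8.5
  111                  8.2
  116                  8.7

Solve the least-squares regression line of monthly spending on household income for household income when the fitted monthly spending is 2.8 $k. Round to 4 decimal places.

n = 8, Σx = 615, Σy = 46.6, Σxy = 4182.7, Σx² = 55115
Sxx = Σx² − (Σx)²/n = 55115 − 47278.125 = 7836.875
Sxy = Σxy − (Σx)(Σy)/n = 4182.7 − 3582.375 = 600.325
b = Sxy/Sxx = 600.325/7836.875 = 0.076603
a = ȳ − b·x̄ = 5.825 − 0.076603·76.875 = -0.063825
Set a + b·x = 2.8: x = (2.8 − (-0.063825)) / 0.076603 = 37.385479

37.3855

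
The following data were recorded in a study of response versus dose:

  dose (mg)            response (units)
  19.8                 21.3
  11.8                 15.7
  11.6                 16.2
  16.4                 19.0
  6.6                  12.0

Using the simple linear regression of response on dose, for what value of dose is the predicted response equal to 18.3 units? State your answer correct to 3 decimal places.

n = 5, Σx = 66.2, Σy = 84.2, Σxy = 1185.72, Σx² = 978.36
Sxx = Σx² − (Σx)²/n = 978.36 − 876.488 = 101.872
Sxy = Σxy − (Σx)(Σy)/n = 1185.72 − 1114.808 = 70.912
b = Sxy/Sxx = 70.912/101.872 = 0.696089
a = ȳ − b·x̄ = 16.84 − 0.696089·13.24 = 7.623779
Set a + b·x = 18.3: x = (18.3 − 7.623779) / 0.696089 = 15.337432

15.337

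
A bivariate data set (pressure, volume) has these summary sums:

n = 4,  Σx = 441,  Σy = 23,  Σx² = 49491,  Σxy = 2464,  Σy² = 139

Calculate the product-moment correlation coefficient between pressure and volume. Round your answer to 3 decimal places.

-0.936

Sxx = Σx² − (Σx)²/n = 49491 − 48620.25 = 870.75
Sxy = Σxy − (Σx)(Σy)/n = 2464 − 2535.75 = -71.75
Syy = Σy² − (Σy)²/n = 139 − 132.25 = 6.75
r = Sxy/√(Sxx·Syy) = -71.75/√(5877.5625) = -71.75/76.665263 = -0.935887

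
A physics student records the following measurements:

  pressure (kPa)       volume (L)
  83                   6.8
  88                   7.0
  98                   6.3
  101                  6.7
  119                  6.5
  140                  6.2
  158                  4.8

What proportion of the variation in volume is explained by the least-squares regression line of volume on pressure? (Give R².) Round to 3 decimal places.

0.754

n = 7, Σx = 787, Σy = 44.3, Σxy = 4874.4, Σx² = 93163, Σy² = 283.55
Sxx = Σx² − (Σx)²/n = 93163 − 88481.285714 = 4681.714286
Sxy = Σxy − (Σx)(Σy)/n = 4874.4 − 4980.585714 = -106.185714
Syy = Σy² − (Σy)²/n = 283.55 − 280.355714 = 3.194286
R² = Sxy²/(Sxx·Syy) = (-106.185714)²/(4681.714286·3.194286) = 0.753969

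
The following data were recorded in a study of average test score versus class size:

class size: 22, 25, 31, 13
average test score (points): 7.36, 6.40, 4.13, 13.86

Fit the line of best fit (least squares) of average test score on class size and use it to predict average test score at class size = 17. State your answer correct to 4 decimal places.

11.0785

n = 4, Σx = 91, Σy = 31.75, Σxy = 630.13, Σx² = 2239
Sxx = Σx² − (Σx)²/n = 2239 − 2070.25 = 168.75
Sxy = Σxy − (Σx)(Σy)/n = 630.13 − 722.3125 = -92.1825
b = Sxy/Sxx = -92.1825/168.75 = -0.546267
a = ȳ − b·x̄ = 7.9375 − (-0.546267)·22.75 = 20.365067
ŷ(17) = a + b·17 = 20.365067 + (-0.546267)·17 = 11.078533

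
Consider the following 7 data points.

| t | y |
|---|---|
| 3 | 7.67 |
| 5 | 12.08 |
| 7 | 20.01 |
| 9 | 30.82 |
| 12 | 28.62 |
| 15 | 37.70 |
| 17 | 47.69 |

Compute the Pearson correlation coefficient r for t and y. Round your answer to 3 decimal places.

n = 7, Σx = 68, Σy = 184.59, Σxy = 2220.53, Σx² = 822, Σy² = 6069.7583
Sxx = Σx² − (Σx)²/n = 822 − 660.571429 = 161.428571
Sxy = Σxy − (Σx)(Σy)/n = 2220.53 − 1793.16 = 427.37
Syy = Σy² − (Σy)²/n = 6069.7583 − 4867.6383 = 1202.12
r = Sxy/√(Sxx·Syy) = 427.37/√(194056.514286) = 427.37/440.518461 = 0.970152

0.970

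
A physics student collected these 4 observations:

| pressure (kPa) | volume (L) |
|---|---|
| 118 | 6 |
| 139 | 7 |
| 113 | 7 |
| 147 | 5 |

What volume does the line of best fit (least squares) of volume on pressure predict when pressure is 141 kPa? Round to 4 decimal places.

5.8942

n = 4, Σx = 517, Σy = 25, Σxy = 3207, Σx² = 67623
Sxx = Σx² − (Σx)²/n = 67623 − 66822.25 = 800.75
Sxy = Σxy − (Σx)(Σy)/n = 3207 − 3231.25 = -24.25
b = Sxy/Sxx = -24.25/800.75 = -0.030284
a = ȳ − b·x̄ = 6.25 − (-0.030284)·129.25 = 10.164221
ŷ(141) = a + b·141 = 10.164221 + (-0.030284)·141 = 5.894162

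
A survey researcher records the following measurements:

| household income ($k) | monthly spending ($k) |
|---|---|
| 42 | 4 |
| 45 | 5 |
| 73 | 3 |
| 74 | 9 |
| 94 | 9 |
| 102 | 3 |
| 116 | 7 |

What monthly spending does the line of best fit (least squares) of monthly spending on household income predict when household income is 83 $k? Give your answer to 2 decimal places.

5.84

n = 7, Σx = 546, Σy = 40, Σxy = 3242, Σx² = 47290
Sxx = Σx² − (Σx)²/n = 47290 − 42588 = 4702
Sxy = Σxy − (Σx)(Σy)/n = 3242 − 3120 = 122
b = Sxy/Sxx = 122/4702 = 0.025946
a = ȳ − b·x̄ = 5.714286 − 0.025946·78 = 3.690466
ŷ(83) = a + b·83 = 3.690466 + 0.025946·83 = 5.844018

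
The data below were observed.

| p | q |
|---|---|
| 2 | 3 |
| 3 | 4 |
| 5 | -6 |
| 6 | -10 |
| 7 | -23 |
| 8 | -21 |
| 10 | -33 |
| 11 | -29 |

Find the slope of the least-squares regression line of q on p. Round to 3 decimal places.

n = 8, Σx = 52, Σy = -115, Σxy = -1050, Σx² = 408
Sxx = Σx² − (Σx)²/n = 408 − 338 = 70
Sxy = Σxy − (Σx)(Σy)/n = -1050 − (-747.5) = -302.5
b = Sxy/Sxx = -302.5/70 = -4.321429

-4.321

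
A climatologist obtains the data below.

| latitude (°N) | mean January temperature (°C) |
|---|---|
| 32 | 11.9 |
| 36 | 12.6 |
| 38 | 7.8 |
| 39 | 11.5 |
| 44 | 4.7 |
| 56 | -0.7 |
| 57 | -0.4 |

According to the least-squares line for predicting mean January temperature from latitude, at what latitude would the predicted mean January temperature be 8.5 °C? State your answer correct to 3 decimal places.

40.035

n = 7, Σx = 302, Σy = 47.4, Σxy = 1724.1, Σx² = 13606
Sxx = Σx² − (Σx)²/n = 13606 − 13029.142857 = 576.857143
Sxy = Σxy − (Σx)(Σy)/n = 1724.1 − 2044.971429 = -320.871429
b = Sxy/Sxx = -320.871429/576.857143 = -0.556241
a = ȳ − b·x̄ = 6.771429 − (-0.556241)·43.142857 = 30.769242
Set a + b·x = 8.5: x = (8.5 − 30.769242) / (-0.556241) = 40.035261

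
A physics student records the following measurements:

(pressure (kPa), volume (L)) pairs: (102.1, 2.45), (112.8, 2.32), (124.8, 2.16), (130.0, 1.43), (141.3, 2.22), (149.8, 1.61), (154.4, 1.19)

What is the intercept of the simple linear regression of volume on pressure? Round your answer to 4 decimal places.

4.4778

n = 7, Σx = 915.2, Σy = 13.38, Σxy = 1705.909, Σx² = 121868.38
Sxx = Σx² − (Σx)²/n = 121868.38 − 119655.862857 = 2212.517143
Sxy = Σxy − (Σx)(Σy)/n = 1705.909 − 1749.339429 = -43.430429
b = Sxy/Sxx = -43.430429/2212.517143 = -0.019629
a = ȳ − b·x̄ = 1.911429 − (-0.019629)·130.742857 = 4.477835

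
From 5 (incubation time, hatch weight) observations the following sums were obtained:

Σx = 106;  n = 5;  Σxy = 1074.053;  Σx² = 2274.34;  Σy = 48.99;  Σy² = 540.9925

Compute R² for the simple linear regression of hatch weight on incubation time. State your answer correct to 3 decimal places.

Sxx = Σx² − (Σx)²/n = 2274.34 − 2247.2 = 27.14
Sxy = Σxy − (Σx)(Σy)/n = 1074.053 − 1038.588 = 35.465
Syy = Σy² − (Σy)²/n = 540.9925 − 480.00402 = 60.98848
R² = Sxy²/(Sxx·Syy) = (35.465)²/(27.14·60.98848) = 0.759875

0.760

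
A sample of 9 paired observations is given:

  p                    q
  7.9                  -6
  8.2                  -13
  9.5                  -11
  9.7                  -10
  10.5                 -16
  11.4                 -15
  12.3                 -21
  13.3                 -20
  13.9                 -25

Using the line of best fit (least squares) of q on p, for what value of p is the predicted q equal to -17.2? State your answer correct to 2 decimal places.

11.51

n = 9, Σx = 96.7, Σy = -137, Σxy = -1566.3, Σx² = 1075.59
Sxx = Σx² − (Σx)²/n = 1075.59 − 1038.987778 = 36.602222
Sxy = Σxy − (Σx)(Σy)/n = -1566.3 − (-1471.988889) = -94.311111
b = Sxy/Sxx = -94.311111/36.602222 = -2.576650
a = ȳ − b·x̄ = -15.222222 − (-2.576650)·10.744444 = 12.462449
Set a + b·x = -17.2: x = (-17.2 − 12.462449) / (-2.576650) = 11.512022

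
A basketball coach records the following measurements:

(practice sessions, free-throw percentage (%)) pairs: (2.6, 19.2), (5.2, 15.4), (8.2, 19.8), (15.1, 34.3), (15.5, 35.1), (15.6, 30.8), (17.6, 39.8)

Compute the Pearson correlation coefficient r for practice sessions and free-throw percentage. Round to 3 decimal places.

n = 7, Σx = 79.8, Σy = 194.4, Σxy = 2535.3, Σx² = 1122.42, Σy² = 5939.02
Sxx = Σx² − (Σx)²/n = 1122.42 − 909.72 = 212.7
Sxy = Σxy − (Σx)(Σy)/n = 2535.3 − 2216.16 = 319.14
Syy = Σy² − (Σy)²/n = 5939.02 − 5398.765714 = 540.254286
r = Sxy/√(Sxx·Syy) = 319.14/√(114912.086571) = 319.14/338.986853 = 0.941452

0.941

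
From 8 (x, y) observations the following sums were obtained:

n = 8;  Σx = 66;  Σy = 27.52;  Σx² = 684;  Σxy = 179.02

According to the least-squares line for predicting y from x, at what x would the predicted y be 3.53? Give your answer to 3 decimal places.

Sxx = Σx² − (Σx)²/n = 684 − 544.5 = 139.5
Sxy = Σxy − (Σx)(Σy)/n = 179.02 − 227.04 = -48.02
b = Sxy/Sxx = -48.02/139.5 = -0.344229
a = ȳ − b·x̄ = 3.44 − (-0.344229)·8.25 = 6.279892
Set a + b·x = 3.53: x = (3.53 − 6.279892) / (-0.344229) = 7.988546

7.989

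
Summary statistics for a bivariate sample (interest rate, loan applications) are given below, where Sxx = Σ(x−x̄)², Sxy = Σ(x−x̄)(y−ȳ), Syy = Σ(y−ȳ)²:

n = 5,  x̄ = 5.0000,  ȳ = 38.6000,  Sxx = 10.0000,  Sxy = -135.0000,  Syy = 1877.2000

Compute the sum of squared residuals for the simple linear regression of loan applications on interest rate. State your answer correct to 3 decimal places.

54.700

b = Sxy/Sxx = -135/10 = -13.5
SSE = Syy − b·Sxy = 1877.2 − (-13.5)·(-135) = 54.7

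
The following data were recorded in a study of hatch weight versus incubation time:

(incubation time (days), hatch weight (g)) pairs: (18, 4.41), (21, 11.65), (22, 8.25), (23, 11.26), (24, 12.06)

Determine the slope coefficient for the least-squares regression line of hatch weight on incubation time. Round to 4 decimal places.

1.1859

n = 5, Σx = 108, Σy = 47.63, Σxy = 1053.95, Σx² = 2354
Sxx = Σx² − (Σx)²/n = 2354 − 2332.8 = 21.2
Sxy = Σxy − (Σx)(Σy)/n = 1053.95 − 1028.808 = 25.142
b = Sxy/Sxx = 25.142/21.2 = 1.185943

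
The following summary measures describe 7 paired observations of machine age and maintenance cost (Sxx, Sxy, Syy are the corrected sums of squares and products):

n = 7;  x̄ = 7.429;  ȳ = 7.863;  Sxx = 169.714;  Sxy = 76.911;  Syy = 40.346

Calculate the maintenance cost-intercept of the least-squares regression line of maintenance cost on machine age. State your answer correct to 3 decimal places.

4.496

b = Sxy/Sxx = 76.911/169.714 = 0.453180
a = ȳ − b·x̄ = 7.863 − 0.453180·7.429 = 4.496325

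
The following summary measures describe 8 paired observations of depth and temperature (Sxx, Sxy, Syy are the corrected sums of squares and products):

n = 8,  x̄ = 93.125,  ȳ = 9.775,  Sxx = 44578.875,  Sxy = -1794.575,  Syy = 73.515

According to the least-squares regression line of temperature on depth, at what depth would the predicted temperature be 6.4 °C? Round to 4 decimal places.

176.9631

b = Sxy/Sxx = -1794.575/44578.875 = -0.040256
a = ȳ − b·x̄ = 9.775 − (-0.040256)·93.125 = 13.523856
Set a + b·x = 6.4: x = (6.4 − 13.523856) / (-0.040256) = 176.963069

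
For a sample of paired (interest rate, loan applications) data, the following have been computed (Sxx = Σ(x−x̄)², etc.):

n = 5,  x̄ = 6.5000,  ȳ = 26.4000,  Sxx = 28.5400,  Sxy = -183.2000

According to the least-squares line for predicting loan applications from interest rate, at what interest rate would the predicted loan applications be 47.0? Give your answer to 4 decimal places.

3.2908

b = Sxy/Sxx = -183.2/28.54 = -6.419061
a = ȳ − b·x̄ = 26.4 − (-6.419061)·6.5 = 68.123896
Set a + b·x = 47.0: x = (47.0 − 68.123896) / (-6.419061) = 3.290808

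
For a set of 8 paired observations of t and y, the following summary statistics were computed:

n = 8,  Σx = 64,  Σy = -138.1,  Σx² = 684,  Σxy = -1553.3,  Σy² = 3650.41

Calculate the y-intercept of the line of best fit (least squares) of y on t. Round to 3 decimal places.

3.598

Sxx = Σx² − (Σx)²/n = 684 − 512 = 172
Sxy = Σxy − (Σx)(Σy)/n = -1553.3 − (-1104.8) = -448.5
b = Sxy/Sxx = -448.5/172 = -2.607558
a = ȳ − b·x̄ = -17.2625 − (-2.607558)·8 = 3.597965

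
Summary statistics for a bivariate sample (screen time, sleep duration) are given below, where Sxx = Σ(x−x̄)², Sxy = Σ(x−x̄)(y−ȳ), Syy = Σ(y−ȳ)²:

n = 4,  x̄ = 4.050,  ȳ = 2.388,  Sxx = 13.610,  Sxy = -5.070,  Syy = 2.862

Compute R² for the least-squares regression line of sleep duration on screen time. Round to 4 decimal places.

0.6599

R² = Sxy²/(Sxx·Syy) = (-5.07)²/(13.61·2.862) = 0.659915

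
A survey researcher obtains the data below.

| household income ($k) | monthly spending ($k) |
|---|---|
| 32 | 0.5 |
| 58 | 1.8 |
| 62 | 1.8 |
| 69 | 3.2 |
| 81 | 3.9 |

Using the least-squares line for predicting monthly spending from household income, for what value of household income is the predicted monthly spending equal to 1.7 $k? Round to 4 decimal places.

52.7105

n = 5, Σx = 302, Σy = 11.2, Σxy = 768.7, Σx² = 19554
Sxx = Σx² − (Σx)²/n = 19554 − 18240.8 = 1313.2
Sxy = Σxy − (Σx)(Σy)/n = 768.7 − 676.48 = 92.22
b = Sxy/Sxx = 92.22/1313.2 = 0.070225
a = ȳ − b·x̄ = 2.24 − 0.070225·60.4 = -2.001614
Set a + b·x = 1.7: x = (1.7 − (-2.001614)) / 0.070225 = 52.710475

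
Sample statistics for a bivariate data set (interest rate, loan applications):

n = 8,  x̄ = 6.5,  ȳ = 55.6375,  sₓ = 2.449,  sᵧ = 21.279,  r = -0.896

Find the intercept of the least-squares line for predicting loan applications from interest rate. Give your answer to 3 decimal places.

b = r · sᵧ/sₓ = -0.896 · 21.279/2.449 = -7.785212
a = ȳ − b·x̄ = 55.6375 − (-7.785212)·6.5 = 106.241378

106.241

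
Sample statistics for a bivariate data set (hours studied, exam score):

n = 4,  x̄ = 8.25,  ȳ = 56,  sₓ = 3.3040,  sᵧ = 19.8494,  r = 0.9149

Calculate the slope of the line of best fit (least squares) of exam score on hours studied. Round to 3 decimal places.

b = r · sᵧ/sₓ = 0.9149 · 19.8494/3.304 = 5.496433

5.496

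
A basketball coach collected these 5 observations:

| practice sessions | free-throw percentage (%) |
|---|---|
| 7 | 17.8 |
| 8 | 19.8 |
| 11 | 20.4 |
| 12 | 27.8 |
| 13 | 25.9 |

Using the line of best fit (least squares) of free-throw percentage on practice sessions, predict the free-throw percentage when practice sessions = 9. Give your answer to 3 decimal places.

n = 5, Σx = 51, Σy = 111.7, Σxy = 1177.7, Σx² = 547
Sxx = Σx² − (Σx)²/n = 547 − 520.2 = 26.8
Sxy = Σxy − (Σx)(Σy)/n = 1177.7 − 1139.34 = 38.36
b = Sxy/Sxx = 38.36/26.8 = 1.431343
a = ȳ − b·x̄ = 22.34 − 1.431343·10.2 = 7.740299
ŷ(9) = a + b·9 = 7.740299 + 1.431343·9 = 20.622388

20.622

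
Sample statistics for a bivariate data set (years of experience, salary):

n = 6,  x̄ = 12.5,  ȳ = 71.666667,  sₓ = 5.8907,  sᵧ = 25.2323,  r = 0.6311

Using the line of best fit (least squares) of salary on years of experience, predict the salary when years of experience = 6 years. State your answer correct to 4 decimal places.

54.0955

b = r · sᵧ/sₓ = 0.6311 · 25.2323/5.8907 = 2.703262
a = ȳ − b·x̄ = 71.666667 − 2.703262·12.5 = 37.875894
ŷ(6) = a + b·6 = 37.875894 + 2.703262·6 = 54.095465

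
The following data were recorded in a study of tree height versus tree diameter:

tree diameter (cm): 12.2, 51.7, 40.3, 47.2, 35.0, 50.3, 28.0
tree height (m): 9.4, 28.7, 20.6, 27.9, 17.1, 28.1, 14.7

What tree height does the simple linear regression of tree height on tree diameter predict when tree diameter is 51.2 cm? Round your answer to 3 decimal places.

n = 7, Σx = 264.7, Σy = 146.5, Σxy = 6169.06, Σx² = 11212.75
Sxx = Σx² − (Σx)²/n = 11212.75 − 10009.441429 = 1203.308571
Sxy = Σxy − (Σx)(Σy)/n = 6169.06 − 5539.792857 = 629.267143
b = Sxy/Sxx = 629.267143/1203.308571 = 0.522947
a = ȳ − b·x̄ = 20.928571 − 0.522947·37.814286 = 1.153687
ŷ(51.2) = a + b·51.2 = 1.153687 + 0.522947·51.2 = 27.928597

27.929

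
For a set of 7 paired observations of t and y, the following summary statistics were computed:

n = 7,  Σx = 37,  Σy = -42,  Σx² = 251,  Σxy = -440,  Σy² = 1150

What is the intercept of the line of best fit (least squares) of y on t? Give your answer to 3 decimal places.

Sxx = Σx² − (Σx)²/n = 251 − 195.571429 = 55.428571
Sxy = Σxy − (Σx)(Σy)/n = -440 − (-222) = -218
b = Sxy/Sxx = -218/55.428571 = -3.932990
a = ȳ − b·x̄ = -6 − (-3.932990)·5.285714 = 14.788660

14.789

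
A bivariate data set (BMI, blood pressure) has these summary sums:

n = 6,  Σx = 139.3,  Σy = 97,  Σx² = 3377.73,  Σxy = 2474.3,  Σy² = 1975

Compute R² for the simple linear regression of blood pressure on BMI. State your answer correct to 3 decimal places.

Sxx = Σx² − (Σx)²/n = 3377.73 − 3234.081667 = 143.648333
Sxy = Σxy − (Σx)(Σy)/n = 2474.3 − 2252.016667 = 222.283333
Syy = Σy² − (Σy)²/n = 1975 − 1568.166667 = 406.833333
R² = Sxy²/(Sxx·Syy) = (222.283333)²/(143.648333·406.833333) = 0.845467

0.845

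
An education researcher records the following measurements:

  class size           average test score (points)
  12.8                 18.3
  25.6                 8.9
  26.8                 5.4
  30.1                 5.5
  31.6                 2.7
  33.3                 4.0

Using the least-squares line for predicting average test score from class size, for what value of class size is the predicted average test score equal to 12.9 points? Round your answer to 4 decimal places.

n = 6, Σx = 160.2, Σy = 44.8, Σxy = 990.87, Σx² = 4550.9
Sxx = Σx² − (Σx)²/n = 4550.9 − 4277.34 = 273.56
Sxy = Σxy − (Σx)(Σy)/n = 990.87 − 1196.16 = -205.29
b = Sxy/Sxx = -205.29/273.56 = -0.750439
a = ȳ − b·x̄ = 7.466667 − (-0.750439)·26.7 = 27.503379
Set a + b·x = 12.9: x = (12.9 − 27.503379) / (-0.750439) = 19.459790

19.4598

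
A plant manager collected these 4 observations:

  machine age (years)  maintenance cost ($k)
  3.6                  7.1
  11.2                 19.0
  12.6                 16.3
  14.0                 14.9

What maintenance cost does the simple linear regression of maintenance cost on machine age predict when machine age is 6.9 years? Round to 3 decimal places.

n = 4, Σx = 41.4, Σy = 57.3, Σxy = 652.34, Σx² = 493.16
Sxx = Σx² − (Σx)²/n = 493.16 − 428.49 = 64.67
Sxy = Σxy − (Σx)(Σy)/n = 652.34 − 593.055 = 59.285
b = Sxy/Sxx = 59.285/64.67 = 0.916731
a = ȳ − b·x̄ = 14.325 − 0.916731·10.35 = 4.836833
ŷ(6.9) = a + b·6.9 = 4.836833 + 0.916731·6.9 = 11.162278

11.162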